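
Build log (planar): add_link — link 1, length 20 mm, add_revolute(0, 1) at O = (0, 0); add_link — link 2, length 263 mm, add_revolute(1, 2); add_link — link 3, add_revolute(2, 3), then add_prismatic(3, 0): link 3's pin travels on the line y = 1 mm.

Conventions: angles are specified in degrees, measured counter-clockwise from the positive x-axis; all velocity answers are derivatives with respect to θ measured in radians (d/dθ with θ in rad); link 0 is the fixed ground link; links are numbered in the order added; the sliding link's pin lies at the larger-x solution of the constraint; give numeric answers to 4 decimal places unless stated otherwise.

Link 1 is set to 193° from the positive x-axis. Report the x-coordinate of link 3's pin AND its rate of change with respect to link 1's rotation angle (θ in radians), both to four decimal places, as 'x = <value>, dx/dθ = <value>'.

geometry: r = 20 mm, L = 263 mm, e = 1 mm
crank pin P = (r cos θ, r sin θ) = (-19.487401, -4.499021)
h = r sin θ − e = -4.499021 − 1 = -5.499021
x = r cos θ + √(L² − h²) = -19.487401 + 262.942505 = 243.455103
dx/dθ = −r sin θ − h·r cos θ/√(L² − h²) (θ in radians; h = -5.499021) = 4.091473

x = 243.4551, dx/dθ = 4.0915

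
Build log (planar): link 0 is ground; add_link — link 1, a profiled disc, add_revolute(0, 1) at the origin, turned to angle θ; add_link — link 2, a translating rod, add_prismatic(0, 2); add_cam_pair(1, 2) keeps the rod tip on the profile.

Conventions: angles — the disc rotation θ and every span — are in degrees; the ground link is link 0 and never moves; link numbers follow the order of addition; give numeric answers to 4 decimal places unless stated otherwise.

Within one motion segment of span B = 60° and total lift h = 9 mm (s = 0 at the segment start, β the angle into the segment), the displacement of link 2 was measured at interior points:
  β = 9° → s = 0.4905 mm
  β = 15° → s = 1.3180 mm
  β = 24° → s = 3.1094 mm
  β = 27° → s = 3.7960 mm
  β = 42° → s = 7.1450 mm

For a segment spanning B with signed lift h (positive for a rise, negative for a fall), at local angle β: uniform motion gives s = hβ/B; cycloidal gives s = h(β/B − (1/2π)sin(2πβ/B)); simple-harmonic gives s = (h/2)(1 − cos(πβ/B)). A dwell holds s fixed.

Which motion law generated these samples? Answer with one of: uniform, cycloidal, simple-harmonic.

candidates at β/B = r: uniform s = h·r (linear in β); cycloidal s = h·(r − sin(2πr)/(2π)); simple-harmonic s = (h/2)(1 − cos(πr))
β=9°: printed 0.4905 | uniform 1.3500, cycloidal 0.1912, simple-harmonic 0.4905
β=15°: printed 1.3180 | uniform 2.2500, cycloidal 0.8176, simple-harmonic 1.3180
β=24°: printed 3.1094 | uniform 3.6000, cycloidal 2.7581, simple-harmonic 3.1094
β=27°: printed 3.7960 | uniform 4.0500, cycloidal 3.6074, simple-harmonic 3.7960
β=42°: printed 7.1450 | uniform 6.3000, cycloidal 7.6623, simple-harmonic 7.1450
only one law matches every sample → simple-harmonic

simple-harmonic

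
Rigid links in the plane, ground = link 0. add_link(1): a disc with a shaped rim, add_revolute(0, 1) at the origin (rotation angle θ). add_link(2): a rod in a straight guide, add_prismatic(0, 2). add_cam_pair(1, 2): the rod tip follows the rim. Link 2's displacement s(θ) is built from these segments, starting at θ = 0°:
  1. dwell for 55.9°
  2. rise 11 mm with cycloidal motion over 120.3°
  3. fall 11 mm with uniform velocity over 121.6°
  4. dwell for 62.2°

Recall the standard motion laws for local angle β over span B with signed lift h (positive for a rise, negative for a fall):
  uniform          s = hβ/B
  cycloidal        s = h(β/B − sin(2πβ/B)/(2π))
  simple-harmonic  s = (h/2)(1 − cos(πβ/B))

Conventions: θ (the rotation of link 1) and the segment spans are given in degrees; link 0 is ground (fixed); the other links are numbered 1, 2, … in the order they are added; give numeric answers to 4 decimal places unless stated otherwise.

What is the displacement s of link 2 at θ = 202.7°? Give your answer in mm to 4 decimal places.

segment 1 (0° to 55.9°, dwell): s unchanged at 0.0000
segment 2 (55.9° to 176.2°, cycloidal, h = 11) is passed completely: s = 0.0000 + (11) = 11.0000
θ = 202.7° falls in segment 3 (176.2° to 297.8°, uniform, h = -11): β = 202.7 − 176.2 = 26.5°, B = 121.6°; Δs = -11·26.5/121.6 = -2.3972; s = 11.0000 − 2.3972 = 8.6028

8.6028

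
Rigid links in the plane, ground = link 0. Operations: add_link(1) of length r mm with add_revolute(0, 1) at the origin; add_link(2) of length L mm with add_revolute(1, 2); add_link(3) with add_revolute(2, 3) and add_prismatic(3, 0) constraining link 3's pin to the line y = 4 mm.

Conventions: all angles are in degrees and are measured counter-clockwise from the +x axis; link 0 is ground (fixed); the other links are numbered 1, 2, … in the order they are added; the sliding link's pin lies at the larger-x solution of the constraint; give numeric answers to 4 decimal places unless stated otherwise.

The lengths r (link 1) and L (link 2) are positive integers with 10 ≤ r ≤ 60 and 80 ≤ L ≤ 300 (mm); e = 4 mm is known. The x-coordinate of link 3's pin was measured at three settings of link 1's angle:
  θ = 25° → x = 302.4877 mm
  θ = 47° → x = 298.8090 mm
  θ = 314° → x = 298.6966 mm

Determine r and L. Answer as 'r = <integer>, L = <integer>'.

constraint per measurement: (x − r cos θ)² + (r sin θ − e)² = L²
subtracting the θ₁ and θ₂ equations cancels the r² and L² terms:
r = (x₁² − x₂²) / (2[(x₁cos θ₁ + e sin θ₁) − (x₂cos θ₂ + e sin θ₂)]) = 16.0000 → r = 16
L² = (x₁ − r cos θ₁)² + (r sin θ₁ − e)² = 82944.0109 → L = 288.0000 → L = 288
check at θ₃=314°: x = 298.6966 (printed 298.6966) ✓

r = 16, L = 288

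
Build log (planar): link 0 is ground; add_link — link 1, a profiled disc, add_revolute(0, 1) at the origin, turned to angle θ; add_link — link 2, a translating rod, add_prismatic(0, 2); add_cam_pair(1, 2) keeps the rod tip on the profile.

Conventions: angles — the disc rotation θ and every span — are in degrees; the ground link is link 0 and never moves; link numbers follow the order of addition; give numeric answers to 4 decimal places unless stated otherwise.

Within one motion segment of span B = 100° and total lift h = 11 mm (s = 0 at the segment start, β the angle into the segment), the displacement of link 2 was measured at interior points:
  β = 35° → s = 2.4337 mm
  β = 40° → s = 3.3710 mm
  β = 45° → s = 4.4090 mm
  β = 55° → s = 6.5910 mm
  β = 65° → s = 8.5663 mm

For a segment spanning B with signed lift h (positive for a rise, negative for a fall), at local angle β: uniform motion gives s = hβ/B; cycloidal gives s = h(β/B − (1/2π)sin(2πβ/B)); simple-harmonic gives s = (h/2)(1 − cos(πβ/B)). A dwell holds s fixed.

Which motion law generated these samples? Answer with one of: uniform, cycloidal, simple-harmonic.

candidates at β/B = r: uniform s = h·r (linear in β); cycloidal s = h·(r − sin(2πr)/(2π)); simple-harmonic s = (h/2)(1 − cos(πr))
β=35°: printed 2.4337 | uniform 3.8500, cycloidal 2.4337, simple-harmonic 3.0031
β=40°: printed 3.3710 | uniform 4.4000, cycloidal 3.3710, simple-harmonic 3.8004
β=45°: printed 4.4090 | uniform 4.9500, cycloidal 4.4090, simple-harmonic 4.6396
β=55°: printed 6.5910 | uniform 6.0500, cycloidal 6.5910, simple-harmonic 6.3604
β=65°: printed 8.5663 | uniform 7.1500, cycloidal 8.5663, simple-harmonic 7.9969
only one law matches every sample → cycloidal

cycloidal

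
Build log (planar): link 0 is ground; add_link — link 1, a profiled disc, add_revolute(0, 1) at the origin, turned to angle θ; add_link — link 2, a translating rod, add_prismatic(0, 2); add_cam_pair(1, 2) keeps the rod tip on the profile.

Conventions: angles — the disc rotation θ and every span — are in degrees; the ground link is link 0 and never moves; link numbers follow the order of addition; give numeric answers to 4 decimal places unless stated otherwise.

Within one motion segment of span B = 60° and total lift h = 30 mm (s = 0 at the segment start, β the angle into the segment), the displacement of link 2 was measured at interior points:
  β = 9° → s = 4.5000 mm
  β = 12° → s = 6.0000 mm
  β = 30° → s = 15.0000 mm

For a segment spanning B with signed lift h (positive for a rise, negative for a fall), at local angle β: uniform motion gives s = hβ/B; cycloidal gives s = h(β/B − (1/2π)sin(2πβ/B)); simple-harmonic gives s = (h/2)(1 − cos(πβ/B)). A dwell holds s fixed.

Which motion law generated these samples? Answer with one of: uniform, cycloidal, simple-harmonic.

candidates at β/B = r: uniform s = h·r (linear in β); cycloidal s = h·(r − sin(2πr)/(2π)); simple-harmonic s = (h/2)(1 − cos(πr))
β=9°: printed 4.5000 | uniform 4.5000, cycloidal 0.6372, simple-harmonic 1.6349
β=12°: printed 6.0000 | uniform 6.0000, cycloidal 1.4590, simple-harmonic 2.8647
β=30°: printed 15.0000 | uniform 15.0000, cycloidal 15.0000, simple-harmonic 15.0000
only one law matches every sample → uniform

uniform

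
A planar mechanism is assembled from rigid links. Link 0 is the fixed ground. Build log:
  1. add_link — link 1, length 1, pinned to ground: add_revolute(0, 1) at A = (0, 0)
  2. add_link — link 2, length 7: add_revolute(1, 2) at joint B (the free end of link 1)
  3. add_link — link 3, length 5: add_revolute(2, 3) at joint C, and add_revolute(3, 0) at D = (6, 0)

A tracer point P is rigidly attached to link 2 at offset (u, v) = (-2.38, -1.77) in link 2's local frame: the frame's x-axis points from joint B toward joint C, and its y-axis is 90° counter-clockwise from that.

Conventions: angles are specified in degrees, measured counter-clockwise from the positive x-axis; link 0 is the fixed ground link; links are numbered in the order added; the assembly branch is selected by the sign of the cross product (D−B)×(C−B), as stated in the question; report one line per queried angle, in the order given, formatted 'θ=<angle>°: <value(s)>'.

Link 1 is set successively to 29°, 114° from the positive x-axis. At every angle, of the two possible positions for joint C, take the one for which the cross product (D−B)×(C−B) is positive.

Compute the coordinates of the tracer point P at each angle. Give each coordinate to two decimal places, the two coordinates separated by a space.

A=(0,0), D=(6.00,0)
θ=29°: B = A + 1.00·(cos29°, sin29°) = (0.8746, 0.4848)
θ=29°: |BD| = 5.1483
θ=29°: circle(B,7.00) ∩ circle(D,5.00): a=4.9050, h=4.9941
θ=29°:   candidates: C₊=(6.2281,4.9948) cross=25.711; C₋=(5.2875,-4.9490) cross=-25.711
θ=29°:   branch + wants cross > 0 → take C=(6.2281,4.9948) (cross=25.711)
θ=29°: ex = (C−B)/|BC| = (0.7648,0.6443); ey = (-0.6443,0.7648)
θ=29°: P = B + -2.38·ex + -1.77·ey = (0.1948,-2.4023)
θ=114°: B = A + 1.00·(cos114°, sin114°) = (-0.4067, 0.9135)
θ=114°: |BD| = 6.4715
θ=114°: circle(B,7.00) ∩ circle(D,5.00): a=5.0900, h=4.8054
θ=114°:   candidates: C₊=(5.3107,4.9523) cross=31.098; C₋=(3.9540,-4.5622) cross=-31.098
θ=114°:   branch + wants cross > 0 → take C=(5.3107,4.9523) (cross=31.098)
θ=114°: ex = (C−B)/|BC| = (0.8168,0.5770); ey = (-0.5770,0.8168)
θ=114°: P = B + -2.38·ex + -1.77·ey = (-1.3294,-1.9053)

θ=29°: 0.19 -2.40
θ=114°: -1.33 -1.91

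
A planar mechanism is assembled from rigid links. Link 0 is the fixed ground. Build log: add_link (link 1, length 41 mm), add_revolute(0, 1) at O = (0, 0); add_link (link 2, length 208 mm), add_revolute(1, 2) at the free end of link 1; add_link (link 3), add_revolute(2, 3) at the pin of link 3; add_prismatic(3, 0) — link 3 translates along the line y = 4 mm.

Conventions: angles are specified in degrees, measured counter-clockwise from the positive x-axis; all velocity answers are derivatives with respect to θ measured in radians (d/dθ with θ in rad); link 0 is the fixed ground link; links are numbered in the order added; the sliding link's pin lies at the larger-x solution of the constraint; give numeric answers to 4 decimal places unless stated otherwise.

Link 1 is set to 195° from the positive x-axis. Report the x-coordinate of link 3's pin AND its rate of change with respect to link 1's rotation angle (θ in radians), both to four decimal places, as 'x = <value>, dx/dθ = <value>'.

geometry: r = 41 mm, L = 208 mm, e = 4 mm
crank pin P = (r cos θ, r sin θ) = (-39.602959, -10.611581)
h = r sin θ − e = -10.611581 − 4 = -14.611581
x = r cos θ + √(L² − h²) = -39.602959 + 207.486148 = 167.883189
dx/dθ = −r sin θ − h·r cos θ/√(L² − h²) (θ in radians; h = -14.611581) = 7.822663

x = 167.8832, dx/dθ = 7.8227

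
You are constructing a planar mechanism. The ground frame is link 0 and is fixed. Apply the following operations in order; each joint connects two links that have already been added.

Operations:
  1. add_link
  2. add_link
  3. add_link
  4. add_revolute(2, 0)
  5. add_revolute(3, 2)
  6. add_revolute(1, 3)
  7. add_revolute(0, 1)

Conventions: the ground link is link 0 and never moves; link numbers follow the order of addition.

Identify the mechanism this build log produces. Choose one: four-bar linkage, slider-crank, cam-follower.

links: 4 (incl. ground); joints: 4 revolute, 0 prismatic, 0 higher (cam) pair, forming one closed loop
4 links in a single 4R loop → four-bar linkage

four-bar linkage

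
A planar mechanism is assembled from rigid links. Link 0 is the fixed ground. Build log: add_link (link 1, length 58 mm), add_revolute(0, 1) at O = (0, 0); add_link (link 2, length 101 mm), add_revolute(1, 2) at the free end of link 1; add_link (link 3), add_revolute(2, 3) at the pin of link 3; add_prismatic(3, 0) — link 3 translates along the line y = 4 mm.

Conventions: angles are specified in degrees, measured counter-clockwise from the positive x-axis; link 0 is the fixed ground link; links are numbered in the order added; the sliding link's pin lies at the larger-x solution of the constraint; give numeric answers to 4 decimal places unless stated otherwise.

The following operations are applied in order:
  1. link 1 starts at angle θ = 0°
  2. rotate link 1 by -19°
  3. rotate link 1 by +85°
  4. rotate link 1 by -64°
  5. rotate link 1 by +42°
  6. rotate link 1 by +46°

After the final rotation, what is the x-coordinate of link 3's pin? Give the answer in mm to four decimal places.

geometry: r = 58 mm, L = 101 mm, e = 4 mm; θ starts at 0°
rotate link 1 by -19°: θ ← 0° -19° = -19°
rotate link 1 by +85°: θ ← -19° +85° = 66°
rotate link 1 by -64°: θ ← 66° -64° = 2°
rotate link 1 by +42°: θ ← 2° +42° = 44°
rotate link 1 by +46°: θ ← 44° +46° = 90°
crank pin P = (r cos θ, r sin θ) = (0.000000, 58.000000)
h = r sin θ − e = 58.000000 − 4 = 54.000000
x = r cos θ + √(L² − h²) = 0.000000 + 85.352211 = 85.352211

85.3522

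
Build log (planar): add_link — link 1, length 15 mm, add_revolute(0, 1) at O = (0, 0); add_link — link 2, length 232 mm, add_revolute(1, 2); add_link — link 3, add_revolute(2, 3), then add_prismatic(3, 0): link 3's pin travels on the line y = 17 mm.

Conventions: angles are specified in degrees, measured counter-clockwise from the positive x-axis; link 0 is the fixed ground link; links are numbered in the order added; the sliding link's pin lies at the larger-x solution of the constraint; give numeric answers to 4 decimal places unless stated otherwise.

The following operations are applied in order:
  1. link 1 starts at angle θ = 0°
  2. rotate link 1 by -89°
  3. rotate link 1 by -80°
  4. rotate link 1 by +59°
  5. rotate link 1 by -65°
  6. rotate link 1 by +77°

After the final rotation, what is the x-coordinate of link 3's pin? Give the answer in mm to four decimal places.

geometry: r = 15 mm, L = 232 mm, e = 17 mm; θ starts at 0°
rotate link 1 by -89°: θ ← 0° -89° = -89°
rotate link 1 by -80°: θ ← -89° -80° = -169°
rotate link 1 by +59°: θ ← -169° +59° = -110°
rotate link 1 by -65°: θ ← -110° -65° = -175°
rotate link 1 by +77°: θ ← -175° +77° = -98°
crank pin P = (r cos θ, r sin θ) = (-2.087597, -14.854021)
h = r sin θ − e = -14.854021 − 17 = -31.854021
x = r cos θ + √(L² − h²) = -2.087597 + 229.802788 = 227.715191

227.7152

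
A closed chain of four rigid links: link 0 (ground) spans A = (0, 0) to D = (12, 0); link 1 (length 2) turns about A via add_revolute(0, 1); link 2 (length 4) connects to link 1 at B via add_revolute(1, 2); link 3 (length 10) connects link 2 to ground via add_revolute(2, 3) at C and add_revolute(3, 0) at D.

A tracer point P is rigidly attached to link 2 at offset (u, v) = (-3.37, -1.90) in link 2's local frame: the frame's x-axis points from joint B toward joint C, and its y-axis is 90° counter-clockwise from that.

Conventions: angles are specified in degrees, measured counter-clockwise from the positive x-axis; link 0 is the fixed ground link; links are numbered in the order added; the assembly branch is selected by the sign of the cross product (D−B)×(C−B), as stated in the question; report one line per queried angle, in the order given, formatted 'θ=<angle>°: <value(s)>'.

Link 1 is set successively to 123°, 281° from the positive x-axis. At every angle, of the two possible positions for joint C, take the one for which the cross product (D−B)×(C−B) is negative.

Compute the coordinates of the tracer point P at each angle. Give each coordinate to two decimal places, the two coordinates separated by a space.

A=(0,0), D=(12.00,0)
θ=123°: B = A + 2.00·(cos123°, sin123°) = (-1.0893, 1.6773)
θ=123°: |BD| = 13.1963
θ=123°: circle(B,4.00) ∩ circle(D,10.00): a=3.4154, h=2.0820
θ=123°:   candidates: C₊=(2.5631,3.3083) cross=27.475; C₋=(2.0338,-0.8219) cross=-27.475
θ=123°:   branch - wants cross < 0 → take C=(2.0338,-0.8219) (cross=-27.475)
θ=123°: ex = (C−B)/|BC| = (0.7808,-0.6248); ey = (0.6248,0.7808)
θ=123°: P = B + -3.37·ex + -1.90·ey = (-4.9076,2.2995)
θ=281°: B = A + 2.00·(cos281°, sin281°) = (0.3816, -1.9633)
θ=281°: |BD| = 11.7831
θ=281°: circle(B,4.00) ∩ circle(D,10.00): a=2.3271, h=3.2534
θ=281°:   candidates: C₊=(2.1341,1.6324) cross=38.335; C₋=(3.2183,-4.7834) cross=-38.335
θ=281°:   branch - wants cross < 0 → take C=(3.2183,-4.7834) (cross=-38.335)
θ=281°: ex = (C−B)/|BC| = (0.7092,-0.7050); ey = (0.7050,0.7092)
θ=281°: P = B + -3.37·ex + -1.90·ey = (-3.3478,-0.9347)

θ=123°: -4.91 2.30
θ=281°: -3.35 -0.93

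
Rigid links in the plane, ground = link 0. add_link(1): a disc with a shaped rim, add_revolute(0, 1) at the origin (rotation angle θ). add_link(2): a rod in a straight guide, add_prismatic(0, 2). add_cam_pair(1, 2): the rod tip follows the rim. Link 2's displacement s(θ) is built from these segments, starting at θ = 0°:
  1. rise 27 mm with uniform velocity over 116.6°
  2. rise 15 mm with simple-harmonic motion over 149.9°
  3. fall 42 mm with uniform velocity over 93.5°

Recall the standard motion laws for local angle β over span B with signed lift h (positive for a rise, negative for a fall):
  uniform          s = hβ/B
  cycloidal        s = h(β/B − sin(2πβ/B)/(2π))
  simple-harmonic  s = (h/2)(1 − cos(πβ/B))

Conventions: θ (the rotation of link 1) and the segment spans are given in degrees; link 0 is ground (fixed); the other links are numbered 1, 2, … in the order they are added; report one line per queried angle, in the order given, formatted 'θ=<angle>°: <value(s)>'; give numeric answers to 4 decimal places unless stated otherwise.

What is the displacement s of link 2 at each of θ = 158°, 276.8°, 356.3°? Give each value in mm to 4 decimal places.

segment 1 (0° to 116.6°, uniform, h = 27) is passed completely: s = 0.0000 + (27) = 27.0000
θ = 158° falls in segment 2 (116.6° to 266.5°, simple-harmonic, h = 15): β = 158 − 116.6 = 41.4°, B = 149.9°; Δs = 15/2·(1 − cos(π·0.2762)) = 2.6504; s = 27.0000 + 2.6504 = 29.6504
segment 2 (116.6° to 266.5°, simple-harmonic, h = 15) is passed completely: s = 27.0000 + (15) = 42.0000
θ = 276.8° falls in segment 3 (266.5° to 360°, uniform, h = -42): β = 276.8 − 266.5 = 10.3°, B = 93.5°; Δs = -42·10.3/93.5 = -4.6267; s = 42.0000 − 4.6267 = 37.3733
θ = 356.3° falls in segment 3 (266.5° to 360°, uniform, h = -42): β = 356.3 − 266.5 = 89.8°, B = 93.5°; Δs = -42·89.8/93.5 = -40.3380; s = 42.0000 − 40.3380 = 1.6620

θ=158°: 29.6504
θ=276.8°: 37.3733
θ=356.3°: 1.6620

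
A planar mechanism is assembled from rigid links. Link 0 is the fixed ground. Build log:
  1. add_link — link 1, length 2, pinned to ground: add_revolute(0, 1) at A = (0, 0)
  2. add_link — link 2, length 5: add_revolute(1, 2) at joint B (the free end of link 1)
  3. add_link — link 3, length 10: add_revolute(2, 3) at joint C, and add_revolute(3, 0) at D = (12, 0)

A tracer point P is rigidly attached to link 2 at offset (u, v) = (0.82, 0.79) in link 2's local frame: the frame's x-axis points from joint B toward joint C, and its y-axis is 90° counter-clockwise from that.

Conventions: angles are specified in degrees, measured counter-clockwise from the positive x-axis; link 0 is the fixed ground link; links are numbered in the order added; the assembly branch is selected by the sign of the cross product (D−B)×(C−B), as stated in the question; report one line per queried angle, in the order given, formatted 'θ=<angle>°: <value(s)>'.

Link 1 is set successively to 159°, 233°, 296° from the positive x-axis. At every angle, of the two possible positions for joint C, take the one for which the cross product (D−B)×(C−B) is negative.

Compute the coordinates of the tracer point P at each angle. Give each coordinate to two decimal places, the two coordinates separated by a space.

A=(0,0), D=(12.00,0)
θ=159°: B = A + 2.00·(cos159°, sin159°) = (-1.8672, 0.7167)
θ=159°: |BD| = 13.8857
θ=159°: circle(B,5.00) ∩ circle(D,10.00): a=4.2422, h=2.6464
θ=159°:   candidates: C₊=(2.5060,3.1407) cross=36.748; C₋=(2.2328,-2.1451) cross=-36.748
θ=159°:   branch - wants cross < 0 → take C=(2.2328,-2.1451) (cross=-36.748)
θ=159°: ex = (C−B)/|BC| = (0.8200,-0.5724); ey = (0.5724,0.8200)
θ=159°: P = B + 0.82·ex + 0.79·ey = (-0.7426,0.8952)
θ=233°: B = A + 2.00·(cos233°, sin233°) = (-1.2036, -1.5973)
θ=233°: |BD| = 13.2999
θ=233°: circle(B,5.00) ∩ circle(D,10.00): a=3.8304, h=3.2138
θ=233°:   candidates: C₊=(2.2131,2.0532) cross=42.743; C₋=(2.9850,-4.3278) cross=-42.743
θ=233°:   branch - wants cross < 0 → take C=(2.9850,-4.3278) (cross=-42.743)
θ=233°: ex = (C−B)/|BC| = (0.8377,-0.5461); ey = (0.5461,0.8377)
θ=233°: P = B + 0.82·ex + 0.79·ey = (-0.0853,-1.3833)
θ=296°: B = A + 2.00·(cos296°, sin296°) = (0.8767, -1.7976)
θ=296°: |BD| = 11.2676
θ=296°: circle(B,5.00) ∩ circle(D,10.00): a=2.3057, h=4.4367
θ=296°:   candidates: C₊=(2.4451,2.9501) cross=49.990; C₋=(3.8607,-5.8096) cross=-49.990
θ=296°:   branch - wants cross < 0 → take C=(3.8607,-5.8096) (cross=-49.990)
θ=296°: ex = (C−B)/|BC| = (0.5968,-0.8024); ey = (0.8024,0.5968)
θ=296°: P = B + 0.82·ex + 0.79·ey = (2.0000,-1.9841)

θ=159°: -0.74 0.90
θ=233°: -0.09 -1.38
θ=296°: 2.00 -1.98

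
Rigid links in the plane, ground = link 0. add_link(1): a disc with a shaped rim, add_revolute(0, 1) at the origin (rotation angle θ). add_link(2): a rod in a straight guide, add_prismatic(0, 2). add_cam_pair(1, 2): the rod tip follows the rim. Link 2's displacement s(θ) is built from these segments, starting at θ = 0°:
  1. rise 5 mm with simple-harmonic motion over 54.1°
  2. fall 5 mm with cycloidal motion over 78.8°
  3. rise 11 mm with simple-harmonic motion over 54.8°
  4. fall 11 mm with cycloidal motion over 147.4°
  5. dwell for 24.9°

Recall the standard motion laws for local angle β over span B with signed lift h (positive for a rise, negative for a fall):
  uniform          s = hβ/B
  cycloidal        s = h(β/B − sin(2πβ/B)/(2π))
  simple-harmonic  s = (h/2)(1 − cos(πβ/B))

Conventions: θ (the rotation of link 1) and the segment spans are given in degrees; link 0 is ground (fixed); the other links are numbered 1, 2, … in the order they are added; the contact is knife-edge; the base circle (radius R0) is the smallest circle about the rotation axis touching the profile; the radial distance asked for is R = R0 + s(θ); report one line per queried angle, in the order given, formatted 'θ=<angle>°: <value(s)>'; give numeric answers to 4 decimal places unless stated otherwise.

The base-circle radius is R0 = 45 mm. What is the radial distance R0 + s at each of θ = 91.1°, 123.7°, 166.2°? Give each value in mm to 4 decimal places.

segment 1 (0° to 54.1°, simple-harmonic, h = 5) is passed completely: s = 0.0000 + (5) = 5.0000
θ = 91.1° falls in segment 2 (54.1° to 132.9°, cycloidal, h = -5): β = 91.1 − 54.1 = 37°, B = 78.8°; Δs = -5·(0.4695 − sin(2π·0.4695)/(2π)) = -2.1964; s = 5.0000 − 2.1964 = 2.8036
θ = 123.7° falls in segment 2 (54.1° to 132.9°, cycloidal, h = -5): β = 123.7 − 54.1 = 69.6°, B = 78.8°; Δs = -5·(0.8832 − sin(2π·0.8832)/(2π)) = -4.9490; s = 5.0000 − 4.9490 = 0.0510
segment 2 (54.1° to 132.9°, cycloidal, h = -5) is passed completely: s = 5.0000 + (-5) = 0.0000
θ = 166.2° falls in segment 3 (132.9° to 187.7°, simple-harmonic, h = 11): β = 166.2 − 132.9 = 33.3°, B = 54.8°; Δs = 11/2·(1 − cos(π·0.6077)) = 7.3250; s = 0.0000 + 7.3250 = 7.3250
θ=91.1°: R = R0 + s = 45 + 2.8036 = 47.8036
θ=123.7°: R = R0 + s = 45 + 0.0510 = 45.0510
θ=166.2°: R = R0 + s = 45 + 7.3250 = 52.3250

θ=91.1°: 47.8036
θ=123.7°: 45.0510
θ=166.2°: 52.3250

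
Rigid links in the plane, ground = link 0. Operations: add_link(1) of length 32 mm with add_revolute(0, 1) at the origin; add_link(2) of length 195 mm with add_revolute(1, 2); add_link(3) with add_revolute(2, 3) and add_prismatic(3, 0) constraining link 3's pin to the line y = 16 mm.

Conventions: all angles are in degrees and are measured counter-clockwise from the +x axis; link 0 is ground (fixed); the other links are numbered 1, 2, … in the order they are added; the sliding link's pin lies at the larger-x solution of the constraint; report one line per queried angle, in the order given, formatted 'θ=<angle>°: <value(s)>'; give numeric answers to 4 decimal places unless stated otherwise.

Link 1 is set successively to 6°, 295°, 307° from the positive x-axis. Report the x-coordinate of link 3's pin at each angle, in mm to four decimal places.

geometry: r = 32 mm, L = 195 mm, e = 16 mm
θ=6°: crank pin P = (r cos θ, r sin θ) = (31.824701, 3.344911)
θ=6°: h = r sin θ − e = 3.344911 − 16 = -12.655089
θ=6°: x = r cos θ + √(L² − h²) = 31.824701 + 194.588922 = 226.413623
θ=295°: crank pin P = (r cos θ, r sin θ) = (13.523784, -29.001849)
θ=295°: h = r sin θ − e = -29.001849 − 16 = -45.001849
θ=295°: x = r cos θ + √(L² − h²) = 13.523784 + 189.736221 = 203.260005
θ=307°: crank pin P = (r cos θ, r sin θ) = (19.258081, -25.556336)
θ=307°: h = r sin θ − e = -25.556336 − 16 = -41.556336
θ=307°: x = r cos θ + √(L² − h²) = 19.258081 + 190.520526 = 209.778607

θ=6°: 226.4136
θ=295°: 203.2600
θ=307°: 209.7786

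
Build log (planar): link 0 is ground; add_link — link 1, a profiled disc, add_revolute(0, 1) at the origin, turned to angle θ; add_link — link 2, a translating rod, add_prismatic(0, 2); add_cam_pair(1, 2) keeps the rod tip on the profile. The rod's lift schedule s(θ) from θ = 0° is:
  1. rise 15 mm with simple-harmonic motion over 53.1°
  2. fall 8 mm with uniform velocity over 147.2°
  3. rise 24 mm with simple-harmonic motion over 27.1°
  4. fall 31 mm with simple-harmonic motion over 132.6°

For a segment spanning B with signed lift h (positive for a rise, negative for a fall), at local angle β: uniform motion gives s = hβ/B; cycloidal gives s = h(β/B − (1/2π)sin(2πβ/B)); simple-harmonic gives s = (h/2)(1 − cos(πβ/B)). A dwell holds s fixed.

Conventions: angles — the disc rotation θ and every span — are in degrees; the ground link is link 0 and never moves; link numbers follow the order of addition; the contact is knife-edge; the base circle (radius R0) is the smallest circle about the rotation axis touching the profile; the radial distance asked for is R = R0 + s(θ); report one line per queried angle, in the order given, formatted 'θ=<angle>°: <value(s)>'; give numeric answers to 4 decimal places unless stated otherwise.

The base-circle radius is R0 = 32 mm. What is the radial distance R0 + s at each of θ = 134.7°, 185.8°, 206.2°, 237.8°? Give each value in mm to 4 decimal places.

seg 1 [0°–53.1°] simple-harmonic, h=15: full span → s += 15 → s = 15.0000
seg 2 [53.1°–200.3°] uniform, h=-8: θ=134.7° here. β=81.6, B=147.2. -8·81.6/147.2 = -4.4348 → s = 10.5652
seg 2 [53.1°–200.3°] uniform, h=-8: θ=185.8° here. β=132.7, B=147.2. -8·132.7/147.2 = -7.2120 → s = 7.7880
seg 2 [53.1°–200.3°] uniform, h=-8: full span → s += -8 → s = 7.0000
seg 3 [200.3°–227.4°] simple-harmonic, h=24: θ=206.2° here. β=5.9, B=27.1. 24/2·(1 − cos(π·0.2177)) = 2.6991 → s = 9.6991
seg 3 [200.3°–227.4°] simple-harmonic, h=24: full span → s += 24 → s = 31.0000
seg 4 [227.4°–360°] simple-harmonic, h=-31: θ=237.8° here. β=10.4, B=132.6. -31/2·(1 − cos(π·0.0784)) = -0.4681 → s = 30.5319
θ=134.7°: R = R0 + s = 32 + 10.5652 = 42.5652
θ=185.8°: R = R0 + s = 32 + 7.7880 = 39.7880
θ=206.2°: R = R0 + s = 32 + 9.6991 = 41.6991
θ=237.8°: R = R0 + s = 32 + 30.5319 = 62.5319

θ=134.7°: 42.5652
θ=185.8°: 39.7880
θ=206.2°: 41.6991
θ=237.8°: 62.5319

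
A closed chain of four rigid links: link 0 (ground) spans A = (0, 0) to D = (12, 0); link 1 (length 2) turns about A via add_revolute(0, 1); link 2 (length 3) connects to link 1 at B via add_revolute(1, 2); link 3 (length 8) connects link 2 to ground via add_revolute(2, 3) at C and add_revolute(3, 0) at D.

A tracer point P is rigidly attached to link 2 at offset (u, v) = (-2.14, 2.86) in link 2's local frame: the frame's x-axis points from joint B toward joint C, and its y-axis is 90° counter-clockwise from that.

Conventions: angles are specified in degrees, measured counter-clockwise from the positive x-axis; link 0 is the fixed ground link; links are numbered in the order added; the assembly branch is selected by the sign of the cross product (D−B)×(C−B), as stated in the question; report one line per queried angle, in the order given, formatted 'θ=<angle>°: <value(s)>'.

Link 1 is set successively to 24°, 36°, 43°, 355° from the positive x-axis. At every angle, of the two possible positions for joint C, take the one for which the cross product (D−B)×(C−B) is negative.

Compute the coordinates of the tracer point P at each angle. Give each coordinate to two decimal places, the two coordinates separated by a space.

A=(0,0), D=(12.00,0)
θ=24°: B = A + 2.00·(cos24°, sin24°) = (1.8271, 0.8135)
θ=24°: |BD| = 10.2054
θ=24°: circle(B,3.00) ∩ circle(D,8.00): a=2.4080, h=1.7892
θ=24°:   candidates: C₊=(4.3701,2.4051) cross=18.260; C₋=(4.0848,-1.1620) cross=-18.260
θ=24°:   branch - wants cross < 0 → take C=(4.0848,-1.1620) (cross=-18.260)
θ=24°: ex = (C−B)/|BC| = (0.7526,-0.6585); ey = (0.6585,0.7526)
θ=24°: P = B + -2.14·ex + 2.86·ey = (2.0999,4.3750)
θ=36°: B = A + 2.00·(cos36°, sin36°) = (1.6180, 1.1756)
θ=36°: |BD| = 10.4483
θ=36°: circle(B,3.00) ∩ circle(D,8.00): a=2.5922, h=1.5102
θ=36°:   candidates: C₊=(4.3636,2.3845) cross=15.779; C₋=(4.0238,-0.6167) cross=-15.779
θ=36°:   branch - wants cross < 0 → take C=(4.0238,-0.6167) (cross=-15.779)
θ=36°: ex = (C−B)/|BC| = (0.8019,-0.5974); ey = (0.5974,0.8019)
θ=36°: P = B + -2.14·ex + 2.86·ey = (1.6106,4.7476)
θ=43°: B = A + 2.00·(cos43°, sin43°) = (1.4627, 1.3640)
θ=43°: |BD| = 10.6252
θ=43°: circle(B,3.00) ∩ circle(D,8.00): a=2.7244, h=1.2560
θ=43°:   candidates: C₊=(4.3258,2.2599) cross=13.345; C₋=(4.0033,-0.2314) cross=-13.345
θ=43°:   branch - wants cross < 0 → take C=(4.0033,-0.2314) (cross=-13.345)
θ=43°: ex = (C−B)/|BC| = (0.8469,-0.5318); ey = (0.5318,0.8469)
θ=43°: P = B + -2.14·ex + 2.86·ey = (1.1713,4.9241)
θ=355°: B = A + 2.00·(cos355°, sin355°) = (1.9924, -0.1743)
θ=355°: |BD| = 10.0091
θ=355°: circle(B,3.00) ∩ circle(D,8.00): a=2.2571, h=1.9763
θ=355°:   candidates: C₊=(4.2147,1.8410) cross=19.781; C₋=(4.2835,-2.1110) cross=-19.781
θ=355°:   branch - wants cross < 0 → take C=(4.2835,-2.1110) (cross=-19.781)
θ=355°: ex = (C−B)/|BC| = (0.7637,-0.6456); ey = (0.6456,0.7637)
θ=355°: P = B + -2.14·ex + 2.86·ey = (2.2043,3.3914)

θ=24°: 2.10 4.38
θ=36°: 1.61 4.75
θ=43°: 1.17 4.92
θ=355°: 2.20 3.39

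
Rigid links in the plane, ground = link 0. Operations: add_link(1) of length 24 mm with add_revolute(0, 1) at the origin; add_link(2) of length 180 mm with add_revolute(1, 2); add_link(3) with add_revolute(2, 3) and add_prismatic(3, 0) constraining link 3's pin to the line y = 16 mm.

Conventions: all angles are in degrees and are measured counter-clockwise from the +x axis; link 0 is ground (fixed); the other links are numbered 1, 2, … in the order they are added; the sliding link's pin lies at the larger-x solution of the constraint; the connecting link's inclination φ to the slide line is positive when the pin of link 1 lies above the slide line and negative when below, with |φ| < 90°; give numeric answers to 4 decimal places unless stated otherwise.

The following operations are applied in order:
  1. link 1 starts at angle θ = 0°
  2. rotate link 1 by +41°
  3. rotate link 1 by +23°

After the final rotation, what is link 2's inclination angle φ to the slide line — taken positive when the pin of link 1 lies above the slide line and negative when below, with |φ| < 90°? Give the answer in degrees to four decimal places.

geometry: r = 24 mm, L = 180 mm, e = 16 mm; θ starts at 0°
rotate link 1 by +41°: θ ← 0° +41° = 41°
rotate link 1 by +23°: θ ← 41° +23° = 64°
h = r sin θ − e = 21.571057 − 16 = 5.571057
sin φ = h / L = 5.571057 / 180 = 0.03095032
φ = arcsin(0.03095032) = 1.773606°

1.7736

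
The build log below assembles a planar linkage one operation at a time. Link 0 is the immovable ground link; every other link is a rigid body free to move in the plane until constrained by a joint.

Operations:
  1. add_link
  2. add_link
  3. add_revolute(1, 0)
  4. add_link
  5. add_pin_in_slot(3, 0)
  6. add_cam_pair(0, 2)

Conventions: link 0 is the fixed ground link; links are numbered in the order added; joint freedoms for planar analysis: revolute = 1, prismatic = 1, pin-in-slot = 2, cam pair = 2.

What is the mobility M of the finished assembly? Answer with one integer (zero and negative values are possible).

link 0 = ground. State L|J1|J2 = 1|0|0
+link1  2|0|0
+link2  3|0|0
R(1,0) f=1→J1  3|1|0
+link3  4|1|0
PS(3,0) f=2→J2  4|1|1
C(0,2) f=2→J2  4|1|2
M = 3(4−1)−2·1−2 = 9−2−2 = 5

M = 5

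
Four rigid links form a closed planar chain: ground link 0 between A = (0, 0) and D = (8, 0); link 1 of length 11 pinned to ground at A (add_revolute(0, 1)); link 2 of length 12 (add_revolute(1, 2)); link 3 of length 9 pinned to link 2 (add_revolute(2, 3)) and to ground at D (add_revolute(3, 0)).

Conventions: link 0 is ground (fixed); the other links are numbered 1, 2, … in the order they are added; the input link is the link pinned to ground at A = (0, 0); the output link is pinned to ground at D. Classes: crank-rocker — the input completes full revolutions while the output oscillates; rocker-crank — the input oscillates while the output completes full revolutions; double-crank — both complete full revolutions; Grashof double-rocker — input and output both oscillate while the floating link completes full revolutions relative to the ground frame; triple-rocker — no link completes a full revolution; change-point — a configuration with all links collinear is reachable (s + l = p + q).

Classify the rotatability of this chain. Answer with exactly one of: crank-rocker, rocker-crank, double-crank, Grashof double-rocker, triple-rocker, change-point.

lengths: ground=8, input=11, coupler=12, output=9
sorted: s=8 (shortest), l=12 (longest), p+q=20
s + l = 20 vs p + q = 20
s + l = p + q → change-point (collinear configuration reachable)

change-point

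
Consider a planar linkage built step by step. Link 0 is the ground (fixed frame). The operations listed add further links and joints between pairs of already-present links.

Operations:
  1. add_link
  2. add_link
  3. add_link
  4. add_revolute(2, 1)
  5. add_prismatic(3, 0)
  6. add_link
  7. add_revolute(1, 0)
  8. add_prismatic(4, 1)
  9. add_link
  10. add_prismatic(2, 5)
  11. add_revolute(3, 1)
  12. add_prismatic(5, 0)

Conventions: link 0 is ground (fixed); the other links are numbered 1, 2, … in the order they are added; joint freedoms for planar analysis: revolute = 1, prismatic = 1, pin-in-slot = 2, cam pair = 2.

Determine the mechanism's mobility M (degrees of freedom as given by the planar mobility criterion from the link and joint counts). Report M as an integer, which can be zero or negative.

ground; <1,0,0>
#1 <2,0,0>
#2 <3,0,0>
#3 <4,0,0>
R:2↔1 J1 <4,1,0>
P:3↔0 J1 <4,2,0>
#4 <5,2,0>
R:1↔0 J1 <5,3,0>
P:4↔1 J1 <5,4,0>
#5 <6,4,0>
P:2↔5 J1 <6,5,0>
R:3↔1 J1 <6,6,0>
P:5↔0 J1 <6,7,0>
3×5 − 2×7 − 1×0 = 1

M = 1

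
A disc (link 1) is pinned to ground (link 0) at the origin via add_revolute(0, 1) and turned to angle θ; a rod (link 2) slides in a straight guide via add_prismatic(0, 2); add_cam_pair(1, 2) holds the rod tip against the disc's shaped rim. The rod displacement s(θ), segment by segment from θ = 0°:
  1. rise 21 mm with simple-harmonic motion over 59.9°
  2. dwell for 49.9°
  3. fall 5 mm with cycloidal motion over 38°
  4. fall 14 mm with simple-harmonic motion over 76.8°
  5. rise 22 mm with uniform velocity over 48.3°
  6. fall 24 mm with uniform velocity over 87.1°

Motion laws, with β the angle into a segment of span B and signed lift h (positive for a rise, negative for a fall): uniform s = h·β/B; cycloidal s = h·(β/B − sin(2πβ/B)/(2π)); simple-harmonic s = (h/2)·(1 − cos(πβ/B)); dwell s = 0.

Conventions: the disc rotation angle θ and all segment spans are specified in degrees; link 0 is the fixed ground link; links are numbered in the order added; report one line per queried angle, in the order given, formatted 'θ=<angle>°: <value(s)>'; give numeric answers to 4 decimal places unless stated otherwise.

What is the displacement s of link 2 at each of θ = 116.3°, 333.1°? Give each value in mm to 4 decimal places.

segment 1 (0° to 59.9°, simple-harmonic, h = 21) is passed completely: s = 0.0000 + (21) = 21.0000
segment 2 (59.9° to 109.8°, dwell): s unchanged at 21.0000
θ = 116.3° falls in segment 3 (109.8° to 147.8°, cycloidal, h = -5): β = 116.3 − 109.8 = 6.5°, B = 38°; Δs = -5·(0.1711 − sin(2π·0.1711)/(2π)) = -0.1554; s = 21.0000 − 0.1554 = 20.8446
segment 3 (109.8° to 147.8°, cycloidal, h = -5) is passed completely: s = 21.0000 + (-5) = 16.0000
segment 4 (147.8° to 224.6°, simple-harmonic, h = -14) is passed completely: s = 16.0000 + (-14) = 2.0000
segment 5 (224.6° to 272.9°, uniform, h = 22) is passed completely: s = 2.0000 + (22) = 24.0000
θ = 333.1° falls in segment 6 (272.9° to 360°, uniform, h = -24): β = 333.1 − 272.9 = 60.2°, B = 87.1°; Δs = -24·60.2/87.1 = -16.5878; s = 24.0000 − 16.5878 = 7.4122

θ=116.3°: 20.8446
θ=333.1°: 7.4122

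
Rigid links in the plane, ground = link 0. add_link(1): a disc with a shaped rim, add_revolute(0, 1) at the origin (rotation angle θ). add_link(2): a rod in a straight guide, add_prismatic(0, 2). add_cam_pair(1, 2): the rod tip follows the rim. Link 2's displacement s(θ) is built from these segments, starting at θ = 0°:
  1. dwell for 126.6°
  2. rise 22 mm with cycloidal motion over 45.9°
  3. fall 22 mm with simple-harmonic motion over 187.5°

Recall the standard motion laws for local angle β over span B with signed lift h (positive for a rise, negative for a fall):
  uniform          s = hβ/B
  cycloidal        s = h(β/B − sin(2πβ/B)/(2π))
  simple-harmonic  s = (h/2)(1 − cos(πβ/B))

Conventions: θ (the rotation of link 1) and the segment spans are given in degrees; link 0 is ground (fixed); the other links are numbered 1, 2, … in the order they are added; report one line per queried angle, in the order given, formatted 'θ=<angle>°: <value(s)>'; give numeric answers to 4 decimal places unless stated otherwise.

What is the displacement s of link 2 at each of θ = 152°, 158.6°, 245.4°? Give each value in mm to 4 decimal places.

segment 1 (0° to 126.6°, dwell): s unchanged at 0.0000
θ = 152° falls in segment 2 (126.6° to 172.5°, cycloidal, h = 22): β = 152 − 126.6 = 25.4°, B = 45.9°; Δs = 22·(0.5534 − sin(2π·0.5534)/(2π)) = 13.3267; s = 0.0000 + 13.3267 = 13.3267
θ = 158.6° falls in segment 2 (126.6° to 172.5°, cycloidal, h = 22): β = 158.6 − 126.6 = 32°, B = 45.9°; Δs = 22·(0.6972 − sin(2π·0.6972)/(2π)) = 18.6479; s = 0.0000 + 18.6479 = 18.6479
segment 2 (126.6° to 172.5°, cycloidal, h = 22) is passed completely: s = 0.0000 + (22) = 22.0000
θ = 245.4° falls in segment 3 (172.5° to 360°, simple-harmonic, h = -22): β = 245.4 − 172.5 = 72.9°, B = 187.5°; Δs = -22/2·(1 − cos(π·0.3888)) = -7.2349; s = 22.0000 − 7.2349 = 14.7651

θ=152°: 13.3267
θ=158.6°: 18.6479
θ=245.4°: 14.7651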